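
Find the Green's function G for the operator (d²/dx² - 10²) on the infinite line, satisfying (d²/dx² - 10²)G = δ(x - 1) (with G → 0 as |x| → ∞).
-\frac{e^{-10|x - 1|}}{20}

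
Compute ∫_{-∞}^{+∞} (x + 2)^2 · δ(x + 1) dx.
1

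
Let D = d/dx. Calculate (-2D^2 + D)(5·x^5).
25 x^{3} \left(x - 8\right)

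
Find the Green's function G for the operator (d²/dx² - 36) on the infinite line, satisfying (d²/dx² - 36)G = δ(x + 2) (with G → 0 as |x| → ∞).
-\frac{e^{-6|x + 2|}}{12}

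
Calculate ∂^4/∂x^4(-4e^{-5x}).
- 2500 e^{- 5 x}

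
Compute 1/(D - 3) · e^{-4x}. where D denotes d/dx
- \frac{e^{- 4 x}}{7}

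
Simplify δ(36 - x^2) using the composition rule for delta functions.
\frac{\delta(x - 6) + \delta(x + 6)}{12}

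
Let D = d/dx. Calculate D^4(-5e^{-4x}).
- 1280 e^{- 4 x}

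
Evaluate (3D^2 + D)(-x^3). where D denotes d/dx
3 x \left(- x - 6\right)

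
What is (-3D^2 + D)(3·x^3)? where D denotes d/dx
9 x \left(x - 6\right)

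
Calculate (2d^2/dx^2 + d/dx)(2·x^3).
6 x \left(x + 4\right)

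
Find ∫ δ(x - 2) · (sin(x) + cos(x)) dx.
\cos{\left(2 \right)} + \sin{\left(2 \right)}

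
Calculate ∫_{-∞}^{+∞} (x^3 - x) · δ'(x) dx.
1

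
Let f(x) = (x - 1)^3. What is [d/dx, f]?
3 \left(x - 1\right)^{2}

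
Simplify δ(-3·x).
\frac{\delta(x)}{3}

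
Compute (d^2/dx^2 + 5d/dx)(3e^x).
18 e^{x}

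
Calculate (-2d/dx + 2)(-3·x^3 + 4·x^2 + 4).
- 6 x^{3} + 26 x^{2} - 16 x + 8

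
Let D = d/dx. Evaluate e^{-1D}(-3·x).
3 - 3 x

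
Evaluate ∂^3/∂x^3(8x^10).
5760 x^{7}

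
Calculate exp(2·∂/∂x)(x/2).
\frac{x}{2} + 1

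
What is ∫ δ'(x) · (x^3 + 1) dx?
0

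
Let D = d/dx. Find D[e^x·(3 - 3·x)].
- 3 x e^{x}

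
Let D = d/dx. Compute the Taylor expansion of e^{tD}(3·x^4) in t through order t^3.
3 x \left(4 t^{3} + 6 t^{2} x + 4 t x^{2} + x^{3}\right)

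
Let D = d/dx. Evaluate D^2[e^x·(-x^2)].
\left(- x^{2} - 4 x - 2\right) e^{x}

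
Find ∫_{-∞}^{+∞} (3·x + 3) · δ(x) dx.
3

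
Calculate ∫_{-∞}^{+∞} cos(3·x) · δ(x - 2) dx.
\cos{\left(6 \right)}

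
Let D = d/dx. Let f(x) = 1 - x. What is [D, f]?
-1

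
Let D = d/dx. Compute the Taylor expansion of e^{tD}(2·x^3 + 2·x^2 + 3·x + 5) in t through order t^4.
2 t^{3} + t^{2} \left(6 x + 2\right) + t \left(6 x^{2} + 4 x + 3\right) + 2 x^{3} + 2 x^{2} + 3 x + 5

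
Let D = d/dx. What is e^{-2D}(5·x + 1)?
5 x - 9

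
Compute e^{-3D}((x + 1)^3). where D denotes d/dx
x^{3} - 6 x^{2} + 12 x - 8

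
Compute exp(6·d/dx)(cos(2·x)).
\cos{\left(2 x + 12 \right)}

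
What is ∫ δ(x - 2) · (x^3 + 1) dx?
9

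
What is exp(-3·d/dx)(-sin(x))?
- \sin{\left(x - 3 \right)}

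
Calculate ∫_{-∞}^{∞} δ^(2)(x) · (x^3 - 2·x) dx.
0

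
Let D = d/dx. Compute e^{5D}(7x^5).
7 x^{5} + 175 x^{4} + 1750 x^{3} + 8750 x^{2} + 21875 x + 21875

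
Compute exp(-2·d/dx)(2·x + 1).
2 x - 3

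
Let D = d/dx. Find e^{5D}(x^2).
x^{2} + 10 x + 25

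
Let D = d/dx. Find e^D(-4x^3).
- 4 x^{3} - 12 x^{2} - 12 x - 4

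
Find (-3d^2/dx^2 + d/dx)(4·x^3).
12 x \left(x - 6\right)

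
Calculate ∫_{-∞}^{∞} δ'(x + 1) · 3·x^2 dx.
6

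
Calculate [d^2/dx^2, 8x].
16\frac{d}{dx}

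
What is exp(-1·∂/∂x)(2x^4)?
2 x^{4} - 8 x^{3} + 12 x^{2} - 8 x + 2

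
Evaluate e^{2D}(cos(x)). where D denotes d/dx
\cos{\left(x + 2 \right)}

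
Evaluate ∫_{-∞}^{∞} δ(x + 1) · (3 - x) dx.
4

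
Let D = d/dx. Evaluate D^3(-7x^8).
- 2352 x^{5}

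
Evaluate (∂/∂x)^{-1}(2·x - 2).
x^{2} - 2 x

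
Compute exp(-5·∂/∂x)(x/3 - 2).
\frac{x}{3} - \frac{11}{3}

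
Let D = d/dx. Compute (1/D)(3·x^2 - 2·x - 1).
x^{3} - x^{2} - x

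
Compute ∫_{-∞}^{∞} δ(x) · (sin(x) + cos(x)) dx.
1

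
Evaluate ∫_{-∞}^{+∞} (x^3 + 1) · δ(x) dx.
1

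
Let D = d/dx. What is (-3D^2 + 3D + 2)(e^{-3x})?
- 34 e^{- 3 x}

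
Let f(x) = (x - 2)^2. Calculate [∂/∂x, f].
2 x - 4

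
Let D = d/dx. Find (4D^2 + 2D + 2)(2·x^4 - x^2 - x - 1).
4 x^{4} + 16 x^{3} + 94 x^{2} - 6 x - 12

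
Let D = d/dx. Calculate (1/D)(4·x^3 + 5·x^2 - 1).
x^{4} + \frac{5 x^{3}}{3} - x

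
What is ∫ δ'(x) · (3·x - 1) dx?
-3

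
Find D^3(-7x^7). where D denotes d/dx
- 1470 x^{4}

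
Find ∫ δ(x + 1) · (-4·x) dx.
4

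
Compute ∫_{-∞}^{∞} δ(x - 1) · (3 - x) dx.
2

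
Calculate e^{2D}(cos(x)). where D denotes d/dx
\cos{\left(x + 2 \right)}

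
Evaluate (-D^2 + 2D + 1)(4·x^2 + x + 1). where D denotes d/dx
4 x^{2} + 17 x - 5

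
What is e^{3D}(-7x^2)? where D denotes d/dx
- 7 x^{2} - 42 x - 63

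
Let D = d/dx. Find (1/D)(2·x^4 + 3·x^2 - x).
\frac{2 x^{5}}{5} + x^{3} - \frac{x^{2}}{2}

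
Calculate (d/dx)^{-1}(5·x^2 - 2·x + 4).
\frac{5 x^{3}}{3} - x^{2} + 4 x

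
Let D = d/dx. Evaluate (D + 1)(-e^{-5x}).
4 e^{- 5 x}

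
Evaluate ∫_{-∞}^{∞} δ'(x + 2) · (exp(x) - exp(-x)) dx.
- 2 \cosh{\left(2 \right)}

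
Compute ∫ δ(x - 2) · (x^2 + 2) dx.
6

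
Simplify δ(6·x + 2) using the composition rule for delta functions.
\frac{\delta(x + 1/3)}{6}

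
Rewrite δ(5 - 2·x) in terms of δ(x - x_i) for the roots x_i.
\frac{\delta(x - 5/2)}{2}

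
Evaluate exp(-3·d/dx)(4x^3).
4 x^{3} - 36 x^{2} + 108 x - 108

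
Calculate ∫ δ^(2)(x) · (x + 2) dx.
0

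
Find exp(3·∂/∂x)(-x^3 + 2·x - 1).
- x^{3} - 9 x^{2} - 25 x - 22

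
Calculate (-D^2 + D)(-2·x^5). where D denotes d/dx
10 x^{3} \left(4 - x\right)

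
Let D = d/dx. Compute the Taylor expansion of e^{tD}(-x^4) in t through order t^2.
x^{2} \left(- 6 t^{2} - 4 t x - x^{2}\right)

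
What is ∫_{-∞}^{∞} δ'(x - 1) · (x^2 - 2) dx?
-2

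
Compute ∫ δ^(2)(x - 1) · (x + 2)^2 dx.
2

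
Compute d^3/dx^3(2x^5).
120 x^{2}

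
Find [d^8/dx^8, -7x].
-56\frac{d^{7}}{dx^{7}}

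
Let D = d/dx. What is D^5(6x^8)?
40320 x^{3}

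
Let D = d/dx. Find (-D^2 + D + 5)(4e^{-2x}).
- 4 e^{- 2 x}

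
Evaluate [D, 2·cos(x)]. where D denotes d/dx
- 2 \sin{\left(x \right)}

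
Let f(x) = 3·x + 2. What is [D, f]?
3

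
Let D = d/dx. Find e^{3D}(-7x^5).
- 7 x^{5} - 105 x^{4} - 630 x^{3} - 1890 x^{2} - 2835 x - 1701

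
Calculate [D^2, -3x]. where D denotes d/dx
-6D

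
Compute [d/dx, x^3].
3 x^{2}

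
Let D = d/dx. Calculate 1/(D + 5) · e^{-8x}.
- \frac{e^{- 8 x}}{3}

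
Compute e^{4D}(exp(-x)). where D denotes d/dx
e^{- x - 4}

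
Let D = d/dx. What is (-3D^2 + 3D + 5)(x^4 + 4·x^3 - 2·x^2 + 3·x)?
5 x^{4} + 32 x^{3} - 10 x^{2} - 69 x + 21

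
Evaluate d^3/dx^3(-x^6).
- 120 x^{3}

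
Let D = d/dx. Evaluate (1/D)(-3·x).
- \frac{3 x^{2}}{2}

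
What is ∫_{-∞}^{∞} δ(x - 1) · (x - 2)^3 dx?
-1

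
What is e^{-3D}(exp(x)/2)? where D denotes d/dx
\frac{e^{x - 3}}{2}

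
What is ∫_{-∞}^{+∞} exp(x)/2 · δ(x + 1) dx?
\frac{1}{2 e}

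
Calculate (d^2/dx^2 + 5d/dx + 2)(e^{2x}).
16 e^{2 x}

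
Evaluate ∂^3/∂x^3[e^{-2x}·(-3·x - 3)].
12 \left(2 x - 1\right) e^{- 2 x}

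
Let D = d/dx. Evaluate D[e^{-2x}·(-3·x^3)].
x^{2} \left(6 x - 9\right) e^{- 2 x}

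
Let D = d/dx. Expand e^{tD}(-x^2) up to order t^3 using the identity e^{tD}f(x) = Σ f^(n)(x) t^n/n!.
- t^{2} - 2 t x - x^{2}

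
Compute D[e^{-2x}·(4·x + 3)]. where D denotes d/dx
2 \left(- 4 x - 1\right) e^{- 2 x}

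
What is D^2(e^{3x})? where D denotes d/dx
9 e^{3 x}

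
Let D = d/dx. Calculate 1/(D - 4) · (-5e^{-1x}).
e^{- x}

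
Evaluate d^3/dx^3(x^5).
60 x^{2}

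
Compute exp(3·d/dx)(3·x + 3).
3 x + 12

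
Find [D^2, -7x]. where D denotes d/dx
-14D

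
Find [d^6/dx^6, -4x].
-24\frac{d^{5}}{dx^{5}}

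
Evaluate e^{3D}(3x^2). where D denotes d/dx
3 x^{2} + 18 x + 27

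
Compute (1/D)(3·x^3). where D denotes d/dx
\frac{3 x^{4}}{4}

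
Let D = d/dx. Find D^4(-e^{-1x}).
- e^{- x}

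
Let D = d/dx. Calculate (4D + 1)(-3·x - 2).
- 3 x - 14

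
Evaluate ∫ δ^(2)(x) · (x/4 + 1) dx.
0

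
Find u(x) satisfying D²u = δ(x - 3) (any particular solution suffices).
\frac{|x - 3|}{2}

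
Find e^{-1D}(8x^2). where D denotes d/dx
8 x^{2} - 16 x + 8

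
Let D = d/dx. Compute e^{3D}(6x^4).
6 x^{4} + 72 x^{3} + 324 x^{2} + 648 x + 486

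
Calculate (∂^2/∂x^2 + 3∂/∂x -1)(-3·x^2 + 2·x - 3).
3 x^{2} - 20 x + 3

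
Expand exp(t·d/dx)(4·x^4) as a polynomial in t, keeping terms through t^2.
4 x^{2} \left(6 t^{2} + 4 t x + x^{2}\right)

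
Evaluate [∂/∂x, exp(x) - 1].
e^{x}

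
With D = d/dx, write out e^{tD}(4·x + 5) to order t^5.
4 t + 4 x + 5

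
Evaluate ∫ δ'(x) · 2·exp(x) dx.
-2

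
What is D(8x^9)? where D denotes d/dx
72 x^{8}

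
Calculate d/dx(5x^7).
35 x^{6}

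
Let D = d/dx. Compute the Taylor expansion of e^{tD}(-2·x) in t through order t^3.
- 2 t - 2 x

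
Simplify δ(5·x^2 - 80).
\frac{\delta(x - 4) + \delta(x + 4)}{40}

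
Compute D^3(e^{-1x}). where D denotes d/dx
- e^{- x}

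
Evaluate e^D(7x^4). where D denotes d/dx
7 x^{4} + 28 x^{3} + 42 x^{2} + 28 x + 7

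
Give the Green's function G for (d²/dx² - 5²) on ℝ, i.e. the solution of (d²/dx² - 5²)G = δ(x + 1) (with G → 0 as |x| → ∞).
-\frac{e^{-5|x + 1|}}{10}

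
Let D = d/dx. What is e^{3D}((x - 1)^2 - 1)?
x^{2} + 4 x + 3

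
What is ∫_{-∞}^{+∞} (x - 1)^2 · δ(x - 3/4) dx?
\frac{1}{16}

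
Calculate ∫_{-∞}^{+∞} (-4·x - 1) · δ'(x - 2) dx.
4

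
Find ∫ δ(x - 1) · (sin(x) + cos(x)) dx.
\cos{\left(1 \right)} + \sin{\left(1 \right)}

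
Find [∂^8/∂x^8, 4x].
32\frac{d^{7}}{dx^{7}}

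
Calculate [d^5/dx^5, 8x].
40\frac{d^{4}}{dx^{4}}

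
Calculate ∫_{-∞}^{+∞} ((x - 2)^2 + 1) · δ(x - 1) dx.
2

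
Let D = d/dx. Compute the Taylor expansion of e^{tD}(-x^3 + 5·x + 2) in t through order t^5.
- t^{3} - 3 t^{2} x - t \left(3 x^{2} - 5\right) - x^{3} + 5 x + 2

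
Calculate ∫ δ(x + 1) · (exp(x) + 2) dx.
e^{-1} + 2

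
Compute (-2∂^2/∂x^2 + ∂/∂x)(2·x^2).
4 x - 8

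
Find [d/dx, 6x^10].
60 x^{9}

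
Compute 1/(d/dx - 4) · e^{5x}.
e^{5 x}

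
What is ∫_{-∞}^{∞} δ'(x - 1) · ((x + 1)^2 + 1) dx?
-4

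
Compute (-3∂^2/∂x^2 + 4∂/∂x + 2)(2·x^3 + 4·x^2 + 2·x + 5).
4 x^{3} + 32 x^{2} - 6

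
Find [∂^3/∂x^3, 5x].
15\frac{d^{2}}{dx^{2}}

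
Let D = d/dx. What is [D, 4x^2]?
8 x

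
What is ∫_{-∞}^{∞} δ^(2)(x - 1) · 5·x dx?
0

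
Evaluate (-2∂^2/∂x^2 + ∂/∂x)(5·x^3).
15 x \left(x - 4\right)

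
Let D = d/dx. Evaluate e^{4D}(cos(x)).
\cos{\left(x + 4 \right)}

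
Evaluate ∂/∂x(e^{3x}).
3 e^{3 x}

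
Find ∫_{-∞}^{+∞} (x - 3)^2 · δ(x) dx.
9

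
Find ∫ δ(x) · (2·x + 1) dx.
1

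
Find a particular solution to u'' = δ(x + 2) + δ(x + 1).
\frac{|x + 2|}{2} + \frac{|x + 1|}{2}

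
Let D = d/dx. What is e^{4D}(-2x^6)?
- 2 x^{6} - 48 x^{5} - 480 x^{4} - 2560 x^{3} - 7680 x^{2} - 12288 x - 8192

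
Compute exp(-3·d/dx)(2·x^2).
2 x^{2} - 12 x + 18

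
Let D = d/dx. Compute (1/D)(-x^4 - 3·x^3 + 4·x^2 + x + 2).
- \frac{x^{5}}{5} - \frac{3 x^{4}}{4} + \frac{4 x^{3}}{3} + \frac{x^{2}}{2} + 2 x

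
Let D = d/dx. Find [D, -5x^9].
- 45 x^{8}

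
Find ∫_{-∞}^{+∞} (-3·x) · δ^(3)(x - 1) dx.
0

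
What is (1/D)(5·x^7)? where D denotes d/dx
\frac{5 x^{8}}{8}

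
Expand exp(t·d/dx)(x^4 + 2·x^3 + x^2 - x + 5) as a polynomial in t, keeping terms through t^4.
t^{4} + t^{3} \left(4 x + 2\right) + t^{2} \left(6 x^{2} + 6 x + 1\right) + t \left(4 x^{3} + 6 x^{2} + 2 x - 1\right) + x^{4} + 2 x^{3} + x^{2} - x + 5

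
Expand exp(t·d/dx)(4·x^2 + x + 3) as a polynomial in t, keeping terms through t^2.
4 t^{2} + t \left(8 x + 1\right) + 4 x^{2} + x + 3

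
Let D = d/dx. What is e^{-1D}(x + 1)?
x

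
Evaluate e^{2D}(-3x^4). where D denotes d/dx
- 3 x^{4} - 24 x^{3} - 72 x^{2} - 96 x - 48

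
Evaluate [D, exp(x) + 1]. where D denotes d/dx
e^{x}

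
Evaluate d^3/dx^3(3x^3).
18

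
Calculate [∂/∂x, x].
1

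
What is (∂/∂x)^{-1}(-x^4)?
- \frac{x^{5}}{5}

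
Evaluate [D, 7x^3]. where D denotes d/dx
21 x^{2}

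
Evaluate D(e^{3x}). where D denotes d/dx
3 e^{3 x}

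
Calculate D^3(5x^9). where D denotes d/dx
2520 x^{6}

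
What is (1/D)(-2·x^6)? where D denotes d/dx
- \frac{2 x^{7}}{7}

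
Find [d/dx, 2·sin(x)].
2 \cos{\left(x \right)}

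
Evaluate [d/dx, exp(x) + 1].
e^{x}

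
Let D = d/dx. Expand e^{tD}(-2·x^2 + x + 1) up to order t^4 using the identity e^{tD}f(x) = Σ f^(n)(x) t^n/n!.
- 2 t^{2} - t \left(4 x - 1\right) - 2 x^{2} + x + 1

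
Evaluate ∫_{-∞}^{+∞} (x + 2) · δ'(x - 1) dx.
-1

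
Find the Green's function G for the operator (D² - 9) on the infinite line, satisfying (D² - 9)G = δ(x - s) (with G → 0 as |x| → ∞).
-\frac{e^{-3|x-s|}}{6}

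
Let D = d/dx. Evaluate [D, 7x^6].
42 x^{5}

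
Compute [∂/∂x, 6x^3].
18 x^{2}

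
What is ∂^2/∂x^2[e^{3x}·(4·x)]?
\left(36 x + 24\right) e^{3 x}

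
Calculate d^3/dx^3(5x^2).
0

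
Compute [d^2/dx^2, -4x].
-8\frac{d}{dx}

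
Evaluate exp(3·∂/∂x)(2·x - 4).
2 x + 2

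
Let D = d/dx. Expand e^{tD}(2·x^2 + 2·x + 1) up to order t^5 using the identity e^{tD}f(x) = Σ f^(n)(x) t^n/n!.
2 t^{2} + 2 t \left(2 x + 1\right) + 2 x^{2} + 2 x + 1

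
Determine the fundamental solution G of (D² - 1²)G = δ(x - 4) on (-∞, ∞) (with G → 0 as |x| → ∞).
-\frac{e^{-|x - 4|}}{2}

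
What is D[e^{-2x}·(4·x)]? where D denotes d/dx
4 \left(1 - 2 x\right) e^{- 2 x}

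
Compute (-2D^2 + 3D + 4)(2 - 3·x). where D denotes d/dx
- 12 x - 1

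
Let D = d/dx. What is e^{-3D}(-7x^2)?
- 7 x^{2} + 42 x - 63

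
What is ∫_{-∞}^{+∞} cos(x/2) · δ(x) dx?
1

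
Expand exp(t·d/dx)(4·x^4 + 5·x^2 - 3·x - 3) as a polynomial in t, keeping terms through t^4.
4 t^{4} + 16 t^{3} x + t^{2} \left(24 x^{2} + 5\right) + t \left(16 x^{3} + 10 x - 3\right) + 4 x^{4} + 5 x^{2} - 3 x - 3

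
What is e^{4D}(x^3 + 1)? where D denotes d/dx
x^{3} + 12 x^{2} + 48 x + 65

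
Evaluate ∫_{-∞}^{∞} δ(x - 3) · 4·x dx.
12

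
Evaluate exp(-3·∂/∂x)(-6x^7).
- 6 x^{7} + 126 x^{6} - 1134 x^{5} + 5670 x^{4} - 17010 x^{3} + 30618 x^{2} - 30618 x + 13122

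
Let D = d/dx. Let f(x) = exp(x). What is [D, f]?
e^{x}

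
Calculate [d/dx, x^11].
11 x^{10}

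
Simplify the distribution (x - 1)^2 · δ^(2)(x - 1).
2\delta(x - 1)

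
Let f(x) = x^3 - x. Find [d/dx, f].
3 x^{2} - 1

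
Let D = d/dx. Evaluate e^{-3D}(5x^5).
5 x^{5} - 75 x^{4} + 450 x^{3} - 1350 x^{2} + 2025 x - 1215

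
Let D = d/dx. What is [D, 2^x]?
2^{x} \log{\left(2 \right)}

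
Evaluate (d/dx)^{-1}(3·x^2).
x^{3}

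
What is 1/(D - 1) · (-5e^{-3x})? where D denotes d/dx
\frac{5 e^{- 3 x}}{4}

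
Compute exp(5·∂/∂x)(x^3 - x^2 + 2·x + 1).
x^{3} + 14 x^{2} + 67 x + 111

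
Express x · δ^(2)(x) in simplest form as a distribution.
-2\delta'(x)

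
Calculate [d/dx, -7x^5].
- 35 x^{4}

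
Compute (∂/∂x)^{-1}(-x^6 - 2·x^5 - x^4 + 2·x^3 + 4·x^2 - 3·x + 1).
- \frac{x^{7}}{7} - \frac{x^{6}}{3} - \frac{x^{5}}{5} + \frac{x^{4}}{2} + \frac{4 x^{3}}{3} - \frac{3 x^{2}}{2} + x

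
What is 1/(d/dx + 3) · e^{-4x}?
- e^{- 4 x}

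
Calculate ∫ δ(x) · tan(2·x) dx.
0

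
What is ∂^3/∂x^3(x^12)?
1320 x^{9}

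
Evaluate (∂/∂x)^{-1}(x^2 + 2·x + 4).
\frac{x^{3}}{3} + x^{2} + 4 x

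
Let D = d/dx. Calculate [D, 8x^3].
24 x^{2}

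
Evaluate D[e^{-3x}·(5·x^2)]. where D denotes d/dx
5 x \left(2 - 3 x\right) e^{- 3 x}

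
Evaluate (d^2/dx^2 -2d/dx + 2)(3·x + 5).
6 x + 4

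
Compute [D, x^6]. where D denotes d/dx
6 x^{5}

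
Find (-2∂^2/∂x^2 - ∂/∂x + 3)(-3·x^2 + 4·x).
- 9 x^{2} + 18 x + 8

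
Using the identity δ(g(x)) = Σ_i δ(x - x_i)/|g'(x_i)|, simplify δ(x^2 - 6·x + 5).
\frac{\delta(x - 5) + \delta(x - 1)}{4}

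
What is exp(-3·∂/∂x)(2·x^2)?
2 x^{2} - 12 x + 18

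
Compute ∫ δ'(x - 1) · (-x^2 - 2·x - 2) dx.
4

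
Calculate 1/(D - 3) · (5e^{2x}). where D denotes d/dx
- 5 e^{2 x}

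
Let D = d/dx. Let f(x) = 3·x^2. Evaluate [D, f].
6 x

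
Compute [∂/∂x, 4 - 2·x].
-2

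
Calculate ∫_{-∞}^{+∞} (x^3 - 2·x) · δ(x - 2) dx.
4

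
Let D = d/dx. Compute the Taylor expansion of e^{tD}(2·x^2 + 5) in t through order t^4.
2 t^{2} + 4 t x + 2 x^{2} + 5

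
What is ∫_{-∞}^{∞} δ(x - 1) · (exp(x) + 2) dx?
2 + e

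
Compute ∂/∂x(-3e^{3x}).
- 9 e^{3 x}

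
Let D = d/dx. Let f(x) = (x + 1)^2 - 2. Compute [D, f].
2 x + 2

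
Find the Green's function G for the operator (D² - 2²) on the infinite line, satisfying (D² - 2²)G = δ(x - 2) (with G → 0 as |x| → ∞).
-\frac{e^{-2|x - 2|}}{4}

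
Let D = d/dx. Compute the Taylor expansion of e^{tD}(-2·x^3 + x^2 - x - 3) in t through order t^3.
- 2 t^{3} - t^{2} \left(6 x - 1\right) - t \left(6 x^{2} - 2 x + 1\right) - 2 x^{3} + x^{2} - x - 3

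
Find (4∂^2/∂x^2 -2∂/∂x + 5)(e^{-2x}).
25 e^{- 2 x}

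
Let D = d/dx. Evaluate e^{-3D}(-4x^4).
- 4 x^{4} + 48 x^{3} - 216 x^{2} + 432 x - 324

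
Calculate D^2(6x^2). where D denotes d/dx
12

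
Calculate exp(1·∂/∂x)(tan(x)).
\tan{\left(x + 1 \right)}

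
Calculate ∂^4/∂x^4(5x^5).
600 x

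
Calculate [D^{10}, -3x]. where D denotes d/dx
-30D^{9}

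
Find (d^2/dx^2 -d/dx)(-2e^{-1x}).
- 4 e^{- x}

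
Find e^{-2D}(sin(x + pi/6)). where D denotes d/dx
\sin{\left(x - 2 + \frac{\pi}{6} \right)}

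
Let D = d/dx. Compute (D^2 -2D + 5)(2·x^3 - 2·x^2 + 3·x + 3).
10 x^{3} - 22 x^{2} + 35 x + 5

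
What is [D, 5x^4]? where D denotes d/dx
20 x^{3}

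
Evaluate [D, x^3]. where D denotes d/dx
3 x^{2}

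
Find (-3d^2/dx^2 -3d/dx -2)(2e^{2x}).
- 40 e^{2 x}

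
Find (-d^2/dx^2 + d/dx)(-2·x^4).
8 x^{2} \left(3 - x\right)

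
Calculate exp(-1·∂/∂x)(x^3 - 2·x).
x^{3} - 3 x^{2} + x + 1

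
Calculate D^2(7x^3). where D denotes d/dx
42 x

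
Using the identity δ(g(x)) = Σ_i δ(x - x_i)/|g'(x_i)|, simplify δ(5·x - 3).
\frac{\delta(x - 3/5)}{5}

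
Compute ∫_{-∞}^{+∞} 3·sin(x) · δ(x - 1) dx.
3 \sin{\left(1 \right)}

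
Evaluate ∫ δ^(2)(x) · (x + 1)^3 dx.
6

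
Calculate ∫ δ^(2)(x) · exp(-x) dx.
1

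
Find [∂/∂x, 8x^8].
64 x^{7}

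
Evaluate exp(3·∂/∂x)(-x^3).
- x^{3} - 9 x^{2} - 27 x - 27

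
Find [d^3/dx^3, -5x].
-15\frac{d^{2}}{dx^{2}}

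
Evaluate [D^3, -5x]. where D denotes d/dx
-15D^{2}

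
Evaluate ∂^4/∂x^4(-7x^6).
- 2520 x^{2}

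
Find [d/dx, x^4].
4 x^{3}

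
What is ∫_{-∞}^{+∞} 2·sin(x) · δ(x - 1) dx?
2 \sin{\left(1 \right)}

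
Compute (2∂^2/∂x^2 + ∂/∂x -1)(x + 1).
- x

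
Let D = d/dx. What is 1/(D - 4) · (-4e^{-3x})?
\frac{4 e^{- 3 x}}{7}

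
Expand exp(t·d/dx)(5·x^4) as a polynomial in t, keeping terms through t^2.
5 x^{2} \left(6 t^{2} + 4 t x + x^{2}\right)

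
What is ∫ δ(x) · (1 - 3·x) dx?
1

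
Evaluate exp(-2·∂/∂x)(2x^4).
2 x^{4} - 16 x^{3} + 48 x^{2} - 64 x + 32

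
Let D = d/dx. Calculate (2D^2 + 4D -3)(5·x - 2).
26 - 15 x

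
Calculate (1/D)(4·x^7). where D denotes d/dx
\frac{x^{8}}{2}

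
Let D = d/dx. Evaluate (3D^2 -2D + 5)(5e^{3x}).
130 e^{3 x}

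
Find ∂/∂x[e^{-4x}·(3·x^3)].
x^{2} \left(9 - 12 x\right) e^{- 4 x}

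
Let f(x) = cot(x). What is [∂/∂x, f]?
- \frac{1}{\sin^{2}{\left(x \right)}}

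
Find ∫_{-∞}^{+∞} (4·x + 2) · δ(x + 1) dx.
-2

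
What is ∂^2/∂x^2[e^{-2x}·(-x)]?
4 \left(1 - x\right) e^{- 2 x}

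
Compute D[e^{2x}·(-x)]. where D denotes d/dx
\left(- 2 x - 1\right) e^{2 x}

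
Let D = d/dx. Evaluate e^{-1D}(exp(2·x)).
e^{2 x - 2}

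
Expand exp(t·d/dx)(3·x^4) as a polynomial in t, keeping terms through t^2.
3 x^{2} \left(6 t^{2} + 4 t x + x^{2}\right)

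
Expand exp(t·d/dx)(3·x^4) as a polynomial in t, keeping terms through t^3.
3 x \left(4 t^{3} + 6 t^{2} x + 4 t x^{2} + x^{3}\right)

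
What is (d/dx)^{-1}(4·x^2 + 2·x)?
\frac{4 x^{3}}{3} + x^{2}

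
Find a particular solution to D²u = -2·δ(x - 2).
-|x - 2|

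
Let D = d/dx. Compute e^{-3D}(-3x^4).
- 3 x^{4} + 36 x^{3} - 162 x^{2} + 324 x - 243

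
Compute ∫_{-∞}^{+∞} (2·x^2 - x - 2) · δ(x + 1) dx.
1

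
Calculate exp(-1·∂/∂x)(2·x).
2 x - 2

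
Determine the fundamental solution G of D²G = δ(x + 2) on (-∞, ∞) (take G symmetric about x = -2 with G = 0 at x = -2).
\frac{|x + 2|}{2}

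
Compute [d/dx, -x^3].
- 3 x^{2}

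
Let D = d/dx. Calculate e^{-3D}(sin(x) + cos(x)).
\sqrt{2} \cos{\left(- x + \frac{\pi}{4} + 3 \right)}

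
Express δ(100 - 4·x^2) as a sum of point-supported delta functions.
\frac{\delta(x - 5) + \delta(x + 5)}{40}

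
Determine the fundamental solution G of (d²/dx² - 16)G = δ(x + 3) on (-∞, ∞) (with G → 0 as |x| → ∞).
-\frac{e^{-4|x + 3|}}{8}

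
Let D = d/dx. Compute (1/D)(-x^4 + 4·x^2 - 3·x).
- \frac{x^{5}}{5} + \frac{4 x^{3}}{3} - \frac{3 x^{2}}{2}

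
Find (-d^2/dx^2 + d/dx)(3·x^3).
9 x \left(x - 2\right)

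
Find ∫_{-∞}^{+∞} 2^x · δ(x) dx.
1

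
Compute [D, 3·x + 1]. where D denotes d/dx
3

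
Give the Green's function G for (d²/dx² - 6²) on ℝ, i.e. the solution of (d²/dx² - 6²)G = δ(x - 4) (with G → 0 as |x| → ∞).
-\frac{e^{-6|x - 4|}}{12}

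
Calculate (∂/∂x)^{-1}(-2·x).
- x^{2}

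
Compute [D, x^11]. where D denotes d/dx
11 x^{10}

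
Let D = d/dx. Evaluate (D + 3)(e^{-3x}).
0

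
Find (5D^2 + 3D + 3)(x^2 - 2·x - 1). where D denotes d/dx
3 x^{2} + 1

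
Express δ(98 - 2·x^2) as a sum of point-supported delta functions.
\frac{\delta(x - 7) + \delta(x + 7)}{28}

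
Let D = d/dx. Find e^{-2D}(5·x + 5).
5 x - 5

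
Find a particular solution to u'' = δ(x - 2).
\frac{|x - 2|}{2}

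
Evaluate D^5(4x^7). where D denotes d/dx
10080 x^{2}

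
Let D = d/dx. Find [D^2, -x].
-2D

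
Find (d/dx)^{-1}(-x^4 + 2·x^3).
- \frac{x^{5}}{5} + \frac{x^{4}}{2}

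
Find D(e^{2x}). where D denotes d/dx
2 e^{2 x}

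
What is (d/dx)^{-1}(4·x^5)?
\frac{2 x^{6}}{3}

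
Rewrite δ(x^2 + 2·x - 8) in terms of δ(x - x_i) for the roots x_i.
\frac{\delta(x + 4) + \delta(x - 2)}{6}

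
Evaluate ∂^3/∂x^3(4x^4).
96 x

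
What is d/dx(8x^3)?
24 x^{2}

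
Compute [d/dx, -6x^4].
- 24 x^{3}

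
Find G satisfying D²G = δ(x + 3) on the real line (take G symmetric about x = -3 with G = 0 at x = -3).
\frac{|x + 3|}{2}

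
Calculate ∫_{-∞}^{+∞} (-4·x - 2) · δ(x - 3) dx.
-14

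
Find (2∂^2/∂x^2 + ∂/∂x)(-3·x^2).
- 6 x - 12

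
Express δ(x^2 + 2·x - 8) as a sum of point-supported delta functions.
\frac{\delta(x - 2) + \delta(x + 4)}{6}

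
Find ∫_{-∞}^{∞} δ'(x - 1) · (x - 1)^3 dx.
0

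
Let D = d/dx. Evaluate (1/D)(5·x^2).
\frac{5 x^{3}}{3}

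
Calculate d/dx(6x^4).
24 x^{3}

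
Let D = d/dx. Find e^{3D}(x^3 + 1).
x^{3} + 9 x^{2} + 27 x + 28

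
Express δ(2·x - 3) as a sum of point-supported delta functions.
\frac{\delta(x - 3/2)}{2}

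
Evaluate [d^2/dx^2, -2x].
-4\frac{d}{dx}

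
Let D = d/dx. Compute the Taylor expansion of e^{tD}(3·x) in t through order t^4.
3 t + 3 x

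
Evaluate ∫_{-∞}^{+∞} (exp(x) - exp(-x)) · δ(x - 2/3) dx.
2 \sinh{\left(\frac{2}{3} \right)}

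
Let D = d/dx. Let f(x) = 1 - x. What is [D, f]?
-1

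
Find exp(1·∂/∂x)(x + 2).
x + 3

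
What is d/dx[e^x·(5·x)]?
5 \left(x + 1\right) e^{x}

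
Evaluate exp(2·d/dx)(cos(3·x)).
\cos{\left(3 x + 6 \right)}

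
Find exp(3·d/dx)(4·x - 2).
4 x + 10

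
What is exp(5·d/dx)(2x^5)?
2 x^{5} + 50 x^{4} + 500 x^{3} + 2500 x^{2} + 6250 x + 6250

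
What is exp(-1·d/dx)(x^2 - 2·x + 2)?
x^{2} - 4 x + 5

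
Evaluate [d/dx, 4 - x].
-1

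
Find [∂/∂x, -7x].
-7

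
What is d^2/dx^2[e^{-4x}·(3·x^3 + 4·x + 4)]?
2 \left(24 x^{3} - 36 x^{2} + 41 x + 16\right) e^{- 4 x}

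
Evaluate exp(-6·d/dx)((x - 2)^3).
x^{3} - 24 x^{2} + 192 x - 512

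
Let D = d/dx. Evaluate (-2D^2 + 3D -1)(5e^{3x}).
- 50 e^{3 x}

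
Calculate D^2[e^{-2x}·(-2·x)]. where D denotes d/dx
8 \left(1 - x\right) e^{- 2 x}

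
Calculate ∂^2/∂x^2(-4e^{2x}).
- 16 e^{2 x}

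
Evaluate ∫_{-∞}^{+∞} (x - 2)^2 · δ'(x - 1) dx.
2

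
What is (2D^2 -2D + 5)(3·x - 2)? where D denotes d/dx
15 x - 16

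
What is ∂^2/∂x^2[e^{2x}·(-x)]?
4 \left(- x - 1\right) e^{2 x}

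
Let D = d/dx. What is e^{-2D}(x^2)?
x^{2} - 4 x + 4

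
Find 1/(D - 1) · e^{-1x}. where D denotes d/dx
- \frac{e^{- x}}{2}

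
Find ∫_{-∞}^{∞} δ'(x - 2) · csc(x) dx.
\cot{\left(2 \right)} \csc{\left(2 \right)}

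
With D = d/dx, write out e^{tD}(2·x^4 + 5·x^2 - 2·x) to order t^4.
2 t^{4} + 8 t^{3} x + t^{2} \left(12 x^{2} + 5\right) + 2 t \left(4 x^{3} + 5 x - 1\right) + 2 x^{4} + 5 x^{2} - 2 x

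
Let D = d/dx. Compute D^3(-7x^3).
-42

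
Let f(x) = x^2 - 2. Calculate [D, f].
2 x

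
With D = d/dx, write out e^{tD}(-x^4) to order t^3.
x \left(- 4 t^{3} - 6 t^{2} x - 4 t x^{2} - x^{3}\right)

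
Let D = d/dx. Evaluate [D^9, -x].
-9D^{8}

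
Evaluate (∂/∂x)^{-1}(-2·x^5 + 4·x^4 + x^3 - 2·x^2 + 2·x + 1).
- \frac{x^{6}}{3} + \frac{4 x^{5}}{5} + \frac{x^{4}}{4} - \frac{2 x^{3}}{3} + x^{2} + x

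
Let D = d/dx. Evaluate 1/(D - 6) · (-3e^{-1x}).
\frac{3 e^{- x}}{7}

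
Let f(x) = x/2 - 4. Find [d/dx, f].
\frac{1}{2}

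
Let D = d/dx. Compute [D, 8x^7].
56 x^{6}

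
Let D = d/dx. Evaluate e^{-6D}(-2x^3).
- 2 x^{3} + 36 x^{2} - 216 x + 432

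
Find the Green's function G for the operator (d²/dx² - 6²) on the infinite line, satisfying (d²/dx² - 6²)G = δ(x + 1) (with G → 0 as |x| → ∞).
-\frac{e^{-6|x + 1|}}{12}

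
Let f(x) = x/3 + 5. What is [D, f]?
\frac{1}{3}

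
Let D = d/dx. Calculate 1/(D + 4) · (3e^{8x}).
\frac{e^{8 x}}{4}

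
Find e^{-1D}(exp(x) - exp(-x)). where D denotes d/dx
- e^{1 - x} + e^{x - 1}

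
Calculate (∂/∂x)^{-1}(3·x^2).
x^{3}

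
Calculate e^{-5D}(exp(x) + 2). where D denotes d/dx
e^{x - 5} + 2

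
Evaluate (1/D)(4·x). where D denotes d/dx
2 x^{2}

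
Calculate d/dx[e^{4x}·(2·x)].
\left(8 x + 2\right) e^{4 x}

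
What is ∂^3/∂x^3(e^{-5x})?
- 125 e^{- 5 x}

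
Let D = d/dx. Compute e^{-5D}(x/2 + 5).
\frac{x}{2} + \frac{5}{2}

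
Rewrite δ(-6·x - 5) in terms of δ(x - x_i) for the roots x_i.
\frac{\delta(x + 5/6)}{6}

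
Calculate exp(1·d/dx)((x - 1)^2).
x^{2}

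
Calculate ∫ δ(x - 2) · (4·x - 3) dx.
5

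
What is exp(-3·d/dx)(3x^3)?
3 x^{3} - 27 x^{2} + 81 x - 81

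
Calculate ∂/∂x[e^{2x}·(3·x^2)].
6 x \left(x + 1\right) e^{2 x}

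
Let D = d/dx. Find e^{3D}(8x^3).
8 x^{3} + 72 x^{2} + 216 x + 216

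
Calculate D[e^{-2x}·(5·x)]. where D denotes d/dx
5 \left(1 - 2 x\right) e^{- 2 x}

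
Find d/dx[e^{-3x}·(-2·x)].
2 \left(3 x - 1\right) e^{- 3 x}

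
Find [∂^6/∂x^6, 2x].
12\frac{d^{5}}{dx^{5}}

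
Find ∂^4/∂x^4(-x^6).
- 360 x^{2}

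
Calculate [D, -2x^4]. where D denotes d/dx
- 8 x^{3}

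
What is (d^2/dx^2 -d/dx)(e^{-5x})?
30 e^{- 5 x}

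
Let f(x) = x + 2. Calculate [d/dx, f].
1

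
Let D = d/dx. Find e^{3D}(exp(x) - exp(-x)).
2 \sinh{\left(x + 3 \right)}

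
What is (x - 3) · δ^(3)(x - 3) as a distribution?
-3\delta^{(2)}(x - 3)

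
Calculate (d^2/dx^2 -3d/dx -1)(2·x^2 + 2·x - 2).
2 x \left(- x - 7\right)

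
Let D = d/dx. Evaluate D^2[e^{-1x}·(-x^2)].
\left(- x^{2} + 4 x - 2\right) e^{- x}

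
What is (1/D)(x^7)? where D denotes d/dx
\frac{x^{8}}{8}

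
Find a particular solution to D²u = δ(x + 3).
\frac{|x + 3|}{2}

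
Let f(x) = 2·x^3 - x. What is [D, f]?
6 x^{2} - 1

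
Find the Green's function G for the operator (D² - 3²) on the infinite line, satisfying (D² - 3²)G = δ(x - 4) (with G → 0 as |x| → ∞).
-\frac{e^{-3|x - 4|}}{6}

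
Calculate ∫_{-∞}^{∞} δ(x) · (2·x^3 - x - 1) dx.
-1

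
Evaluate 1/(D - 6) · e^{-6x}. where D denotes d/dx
- \frac{e^{- 6 x}}{12}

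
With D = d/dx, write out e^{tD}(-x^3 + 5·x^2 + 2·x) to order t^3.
- t^{3} + t^{2} \left(5 - 3 x\right) + t \left(- 3 x^{2} + 10 x + 2\right) - x^{3} + 5 x^{2} + 2 x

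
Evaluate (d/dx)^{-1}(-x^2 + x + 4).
- \frac{x^{3}}{3} + \frac{x^{2}}{2} + 4 x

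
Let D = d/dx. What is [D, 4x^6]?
24 x^{5}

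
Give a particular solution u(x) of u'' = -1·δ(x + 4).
-\frac{|x + 4|}{2}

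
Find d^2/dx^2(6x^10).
540 x^{8}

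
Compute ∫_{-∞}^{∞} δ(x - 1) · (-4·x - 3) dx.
-7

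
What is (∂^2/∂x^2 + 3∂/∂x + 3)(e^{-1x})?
e^{- x}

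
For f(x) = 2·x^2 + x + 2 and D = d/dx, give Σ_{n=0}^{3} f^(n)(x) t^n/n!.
2 t^{2} + t \left(4 x + 1\right) + 2 x^{2} + x + 2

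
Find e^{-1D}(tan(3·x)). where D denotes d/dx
\tan{\left(3 x - 3 \right)}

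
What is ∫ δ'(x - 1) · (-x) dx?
1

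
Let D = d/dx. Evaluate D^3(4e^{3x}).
108 e^{3 x}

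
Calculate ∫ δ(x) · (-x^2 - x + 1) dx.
1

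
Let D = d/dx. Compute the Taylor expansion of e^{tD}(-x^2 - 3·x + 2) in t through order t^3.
- t^{2} - t \left(2 x + 3\right) - x^{2} - 3 x + 2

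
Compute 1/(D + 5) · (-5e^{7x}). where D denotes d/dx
- \frac{5 e^{7 x}}{12}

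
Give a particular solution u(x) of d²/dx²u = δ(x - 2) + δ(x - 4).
\frac{|x - 2|}{2} + \frac{|x - 4|}{2}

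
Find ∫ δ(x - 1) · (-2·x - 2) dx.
-4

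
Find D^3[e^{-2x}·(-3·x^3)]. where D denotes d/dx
6 \left(4 x^{3} - 18 x^{2} + 18 x - 3\right) e^{- 2 x}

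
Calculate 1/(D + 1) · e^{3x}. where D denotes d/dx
\frac{e^{3 x}}{4}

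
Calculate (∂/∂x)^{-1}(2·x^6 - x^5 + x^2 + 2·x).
\frac{2 x^{7}}{7} - \frac{x^{6}}{6} + \frac{x^{3}}{3} + x^{2}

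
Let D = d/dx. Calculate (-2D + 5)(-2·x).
4 - 10 x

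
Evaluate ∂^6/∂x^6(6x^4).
0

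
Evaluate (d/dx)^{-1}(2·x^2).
\frac{2 x^{3}}{3}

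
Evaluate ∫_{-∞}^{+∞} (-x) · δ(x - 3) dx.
-3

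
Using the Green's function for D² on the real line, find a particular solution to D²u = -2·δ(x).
-|x|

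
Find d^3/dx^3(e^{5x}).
125 e^{5 x}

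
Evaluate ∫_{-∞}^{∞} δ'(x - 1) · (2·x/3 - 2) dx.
- \frac{2}{3}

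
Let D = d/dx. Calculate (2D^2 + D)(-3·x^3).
9 x \left(- x - 4\right)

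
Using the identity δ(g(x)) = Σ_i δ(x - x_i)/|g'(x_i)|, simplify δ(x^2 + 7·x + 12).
\frac{\delta(x + 4) + \delta(x + 3)}{1}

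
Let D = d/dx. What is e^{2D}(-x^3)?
- x^{3} - 6 x^{2} - 12 x - 8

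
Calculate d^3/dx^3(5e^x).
5 e^{x}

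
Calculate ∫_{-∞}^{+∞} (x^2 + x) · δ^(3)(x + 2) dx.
0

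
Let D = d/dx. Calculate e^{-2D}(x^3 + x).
x^{3} - 6 x^{2} + 13 x - 10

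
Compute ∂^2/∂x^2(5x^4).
60 x^{2}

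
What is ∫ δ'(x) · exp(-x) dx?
1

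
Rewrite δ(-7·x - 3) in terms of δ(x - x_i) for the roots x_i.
\frac{\delta(x + 3/7)}{7}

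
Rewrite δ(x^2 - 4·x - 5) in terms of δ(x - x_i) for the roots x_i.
\frac{\delta(x + 1) + \delta(x - 5)}{6}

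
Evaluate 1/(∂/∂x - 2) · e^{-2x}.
- \frac{e^{- 2 x}}{4}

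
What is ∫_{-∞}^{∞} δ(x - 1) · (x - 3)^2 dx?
4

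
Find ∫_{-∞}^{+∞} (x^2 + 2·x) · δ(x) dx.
0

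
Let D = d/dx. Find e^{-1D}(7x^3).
7 x^{3} - 21 x^{2} + 21 x - 7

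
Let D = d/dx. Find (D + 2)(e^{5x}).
7 e^{5 x}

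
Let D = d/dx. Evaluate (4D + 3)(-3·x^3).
9 x^{2} \left(- x - 4\right)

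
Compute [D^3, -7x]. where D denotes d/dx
-21D^{2}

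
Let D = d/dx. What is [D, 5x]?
5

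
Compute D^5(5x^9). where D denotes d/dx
75600 x^{4}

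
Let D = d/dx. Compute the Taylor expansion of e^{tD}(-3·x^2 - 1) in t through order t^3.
- 3 t^{2} - 6 t x - 3 x^{2} - 1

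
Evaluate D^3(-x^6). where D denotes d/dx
- 120 x^{3}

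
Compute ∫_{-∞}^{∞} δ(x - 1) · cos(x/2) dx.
\cos{\left(\frac{1}{2} \right)}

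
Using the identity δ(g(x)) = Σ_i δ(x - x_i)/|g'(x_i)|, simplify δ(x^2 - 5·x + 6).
\frac{\delta(x - 2) + \delta(x - 3)}{1}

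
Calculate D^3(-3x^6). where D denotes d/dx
- 360 x^{3}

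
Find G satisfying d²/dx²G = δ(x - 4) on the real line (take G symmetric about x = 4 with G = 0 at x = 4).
\frac{|x - 4|}{2}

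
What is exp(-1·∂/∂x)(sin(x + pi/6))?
\sin{\left(x - 1 + \frac{\pi}{6} \right)}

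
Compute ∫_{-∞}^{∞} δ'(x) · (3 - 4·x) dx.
4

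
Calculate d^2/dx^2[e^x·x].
\left(x + 2\right) e^{x}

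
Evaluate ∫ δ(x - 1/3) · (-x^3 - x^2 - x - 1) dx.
- \frac{40}{27}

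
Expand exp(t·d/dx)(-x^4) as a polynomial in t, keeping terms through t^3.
x \left(- 4 t^{3} - 6 t^{2} x - 4 t x^{2} - x^{3}\right)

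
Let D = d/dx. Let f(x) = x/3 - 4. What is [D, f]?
\frac{1}{3}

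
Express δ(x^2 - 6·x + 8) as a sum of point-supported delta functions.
\frac{\delta(x - 4) + \delta(x - 2)}{2}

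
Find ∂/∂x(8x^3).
24 x^{2}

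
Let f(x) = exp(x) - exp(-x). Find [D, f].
2 \cosh{\left(x \right)}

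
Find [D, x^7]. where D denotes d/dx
7 x^{6}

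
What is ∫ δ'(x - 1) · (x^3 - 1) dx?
-3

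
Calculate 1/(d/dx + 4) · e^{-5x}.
- e^{- 5 x}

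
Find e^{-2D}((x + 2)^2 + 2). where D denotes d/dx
x^{2} + 2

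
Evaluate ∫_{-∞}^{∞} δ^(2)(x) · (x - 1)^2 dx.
2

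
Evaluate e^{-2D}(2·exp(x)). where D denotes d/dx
2 e^{x - 2}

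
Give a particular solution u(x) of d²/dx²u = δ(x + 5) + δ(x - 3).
\frac{|x + 5|}{2} + \frac{|x - 3|}{2}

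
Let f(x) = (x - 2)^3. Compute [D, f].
3 \left(x - 2\right)^{2}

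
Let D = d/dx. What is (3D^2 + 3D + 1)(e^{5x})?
91 e^{5 x}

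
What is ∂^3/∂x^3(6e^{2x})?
48 e^{2 x}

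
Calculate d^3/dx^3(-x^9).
- 504 x^{6}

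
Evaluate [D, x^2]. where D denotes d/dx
2 x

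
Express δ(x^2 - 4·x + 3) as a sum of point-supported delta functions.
\frac{\delta(x - 1) + \delta(x - 3)}{2}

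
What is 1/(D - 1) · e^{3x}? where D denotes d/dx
\frac{e^{3 x}}{2}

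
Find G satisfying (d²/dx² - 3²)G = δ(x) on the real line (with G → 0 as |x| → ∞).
-\frac{e^{-3|x|}}{6}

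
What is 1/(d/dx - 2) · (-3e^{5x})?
- e^{5 x}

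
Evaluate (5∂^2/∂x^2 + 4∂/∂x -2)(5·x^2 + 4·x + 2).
- 10 x^{2} + 32 x + 62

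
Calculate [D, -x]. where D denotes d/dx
-1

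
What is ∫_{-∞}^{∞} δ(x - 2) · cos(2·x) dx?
\cos{\left(4 \right)}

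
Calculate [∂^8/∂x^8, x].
8\frac{d^{7}}{dx^{7}}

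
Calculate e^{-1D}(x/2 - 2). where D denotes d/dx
\frac{x}{2} - \frac{5}{2}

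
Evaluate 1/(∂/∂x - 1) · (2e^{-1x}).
- e^{- x}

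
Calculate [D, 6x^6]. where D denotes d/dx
36 x^{5}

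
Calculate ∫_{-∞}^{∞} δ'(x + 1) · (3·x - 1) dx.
-3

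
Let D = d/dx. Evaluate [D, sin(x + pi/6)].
\cos{\left(x + \frac{\pi}{6} \right)}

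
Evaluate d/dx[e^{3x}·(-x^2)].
x \left(- 3 x - 2\right) e^{3 x}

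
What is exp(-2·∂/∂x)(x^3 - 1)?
x^{3} - 6 x^{2} + 12 x - 9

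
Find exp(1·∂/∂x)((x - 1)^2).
x^{2}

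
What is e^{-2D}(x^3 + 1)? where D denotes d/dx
x^{3} - 6 x^{2} + 12 x - 7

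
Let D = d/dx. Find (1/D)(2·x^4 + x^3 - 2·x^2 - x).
\frac{2 x^{5}}{5} + \frac{x^{4}}{4} - \frac{2 x^{3}}{3} - \frac{x^{2}}{2}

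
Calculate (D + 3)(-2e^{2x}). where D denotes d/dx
- 10 e^{2 x}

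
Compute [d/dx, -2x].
-2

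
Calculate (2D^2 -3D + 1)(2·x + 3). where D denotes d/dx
2 x - 3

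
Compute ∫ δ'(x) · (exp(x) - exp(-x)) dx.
-2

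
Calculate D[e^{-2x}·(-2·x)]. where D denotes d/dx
2 \left(2 x - 1\right) e^{- 2 x}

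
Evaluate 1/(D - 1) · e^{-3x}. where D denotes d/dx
- \frac{e^{- 3 x}}{4}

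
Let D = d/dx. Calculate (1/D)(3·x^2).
x^{3}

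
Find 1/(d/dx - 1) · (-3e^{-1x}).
\frac{3 e^{- x}}{2}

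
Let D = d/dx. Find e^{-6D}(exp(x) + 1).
e^{x - 6} + 1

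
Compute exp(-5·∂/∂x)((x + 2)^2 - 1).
x^{2} - 6 x + 8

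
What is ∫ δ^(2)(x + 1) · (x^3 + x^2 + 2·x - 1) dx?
-4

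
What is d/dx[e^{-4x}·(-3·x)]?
3 \left(4 x - 1\right) e^{- 4 x}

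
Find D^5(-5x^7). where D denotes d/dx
- 12600 x^{2}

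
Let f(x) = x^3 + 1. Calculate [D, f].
3 x^{2}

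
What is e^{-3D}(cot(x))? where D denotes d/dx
\cot{\left(x - 3 \right)}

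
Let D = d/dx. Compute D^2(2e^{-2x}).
8 e^{- 2 x}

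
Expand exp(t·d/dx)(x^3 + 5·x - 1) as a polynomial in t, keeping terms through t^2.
3 t^{2} x + t \left(3 x^{2} + 5\right) + x^{3} + 5 x - 1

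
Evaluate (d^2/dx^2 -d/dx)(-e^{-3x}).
- 12 e^{- 3 x}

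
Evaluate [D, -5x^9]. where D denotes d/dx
- 45 x^{8}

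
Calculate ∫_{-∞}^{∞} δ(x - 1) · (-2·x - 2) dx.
-4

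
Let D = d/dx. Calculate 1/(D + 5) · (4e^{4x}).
\frac{4 e^{4 x}}{9}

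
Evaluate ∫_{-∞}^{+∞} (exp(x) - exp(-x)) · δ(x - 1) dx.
2 \sinh{\left(1 \right)}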